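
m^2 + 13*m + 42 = (m + 6)*(m + 7)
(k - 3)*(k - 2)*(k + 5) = k^3 - 19*k + 30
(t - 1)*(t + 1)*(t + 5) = t^3 + 5*t^2 - t - 5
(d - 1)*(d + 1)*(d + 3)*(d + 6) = d^4 + 9*d^3 + 17*d^2 - 9*d - 18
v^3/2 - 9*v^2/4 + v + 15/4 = (v/2 + 1/2)*(v - 3)*(v - 5/2)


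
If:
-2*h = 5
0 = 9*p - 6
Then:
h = -5/2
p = 2/3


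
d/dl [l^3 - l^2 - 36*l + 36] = 3*l^2 - 2*l - 36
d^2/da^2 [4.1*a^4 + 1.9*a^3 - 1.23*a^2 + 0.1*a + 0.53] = 49.2*a^2 + 11.4*a - 2.46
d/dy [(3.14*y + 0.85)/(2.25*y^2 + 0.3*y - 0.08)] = (7.065*y^2 + 0.942*y - (3.14*y + 0.85)*(4.5*y + 0.3) - 0.2512)/(2.25*y^2 + 0.3*y - 0.08)^2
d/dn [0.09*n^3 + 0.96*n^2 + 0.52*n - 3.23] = 0.27*n^2 + 1.92*n + 0.52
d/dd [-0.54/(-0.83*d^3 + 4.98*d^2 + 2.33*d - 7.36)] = (-1.3446*d^2 + 5.3784*d + 1.2582)/(0.83*d^3 - 4.98*d^2 - 2.33*d + 7.36)^2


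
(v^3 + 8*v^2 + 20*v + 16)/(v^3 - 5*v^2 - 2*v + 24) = (v^2 + 6*v + 8)/(v^2 - 7*v + 12)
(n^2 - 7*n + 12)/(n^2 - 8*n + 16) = (n - 3)/(n - 4)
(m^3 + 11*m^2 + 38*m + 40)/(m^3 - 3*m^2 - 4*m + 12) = (m^2 + 9*m + 20)/(m^2 - 5*m + 6)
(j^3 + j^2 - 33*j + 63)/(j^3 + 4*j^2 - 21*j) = (j - 3)/j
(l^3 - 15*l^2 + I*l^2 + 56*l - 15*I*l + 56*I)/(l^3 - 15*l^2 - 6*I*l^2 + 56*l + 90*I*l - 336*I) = (l + I)/(l - 6*I)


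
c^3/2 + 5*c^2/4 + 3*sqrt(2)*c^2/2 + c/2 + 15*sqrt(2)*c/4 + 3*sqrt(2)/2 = (c/2 + 1)*(c + 1/2)*(c + 3*sqrt(2))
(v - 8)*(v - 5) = v^2 - 13*v + 40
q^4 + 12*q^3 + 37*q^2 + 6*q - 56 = (q - 1)*(q + 2)*(q + 4)*(q + 7)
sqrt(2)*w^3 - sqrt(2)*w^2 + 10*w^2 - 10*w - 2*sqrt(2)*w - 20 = (w - 2)*(w + 5*sqrt(2))*(sqrt(2)*w + sqrt(2))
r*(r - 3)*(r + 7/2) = r^3 + r^2/2 - 21*r/2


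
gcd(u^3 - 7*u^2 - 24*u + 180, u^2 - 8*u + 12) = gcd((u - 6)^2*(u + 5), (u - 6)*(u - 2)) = u - 6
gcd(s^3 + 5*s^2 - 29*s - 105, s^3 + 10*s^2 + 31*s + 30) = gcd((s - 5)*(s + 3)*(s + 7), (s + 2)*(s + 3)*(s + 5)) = s + 3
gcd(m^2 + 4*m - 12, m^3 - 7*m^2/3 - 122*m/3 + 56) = m + 6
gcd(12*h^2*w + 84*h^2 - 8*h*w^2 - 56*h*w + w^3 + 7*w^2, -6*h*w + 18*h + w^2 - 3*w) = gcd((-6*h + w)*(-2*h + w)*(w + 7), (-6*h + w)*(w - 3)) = -6*h + w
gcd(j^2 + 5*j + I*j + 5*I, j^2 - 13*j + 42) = 1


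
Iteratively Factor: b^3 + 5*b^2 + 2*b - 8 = (b + 2)*(b^2 + 3*b - 4) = (b + 2)*(b + 4)*(b - 1)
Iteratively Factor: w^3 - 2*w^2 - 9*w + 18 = (w - 3)*(w^2 + w - 6) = (w - 3)*(w + 3)*(w - 2)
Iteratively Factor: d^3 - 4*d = (d - 2)*(d^2 + 2*d) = d*(d - 2)*(d + 2)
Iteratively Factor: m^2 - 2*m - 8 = (m + 2)*(m - 4)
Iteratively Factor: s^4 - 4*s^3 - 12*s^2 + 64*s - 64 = (s + 4)*(s^3 - 8*s^2 + 20*s - 16) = (s - 4)*(s + 4)*(s^2 - 4*s + 4) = (s - 4)*(s - 2)*(s + 4)*(s - 2)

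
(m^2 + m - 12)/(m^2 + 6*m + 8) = (m - 3)/(m + 2)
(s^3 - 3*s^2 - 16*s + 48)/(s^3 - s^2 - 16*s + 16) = (s - 3)/(s - 1)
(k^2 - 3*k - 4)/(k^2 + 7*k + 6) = (k - 4)/(k + 6)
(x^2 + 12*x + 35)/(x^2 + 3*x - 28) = (x + 5)/(x - 4)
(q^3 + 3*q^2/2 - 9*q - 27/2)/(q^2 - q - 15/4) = 2*(q^2 - 9)/(2*q - 5)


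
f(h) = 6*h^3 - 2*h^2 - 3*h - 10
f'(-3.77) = 267.91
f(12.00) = 10034.00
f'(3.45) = 197.44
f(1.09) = -7.88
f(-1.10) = -17.11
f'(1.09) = 14.03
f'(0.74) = 3.90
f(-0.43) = -9.56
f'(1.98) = 59.65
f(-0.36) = -9.46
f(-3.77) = -348.61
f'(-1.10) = 23.18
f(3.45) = 202.23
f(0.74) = -10.88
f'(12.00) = 2541.00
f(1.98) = 22.79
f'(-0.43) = 2.05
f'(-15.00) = 4107.00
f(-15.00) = -20665.00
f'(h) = 18*h^2 - 4*h - 3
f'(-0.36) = 0.77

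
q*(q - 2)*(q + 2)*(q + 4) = q^4 + 4*q^3 - 4*q^2 - 16*q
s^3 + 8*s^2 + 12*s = s*(s + 2)*(s + 6)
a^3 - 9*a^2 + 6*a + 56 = (a - 7)*(a - 4)*(a + 2)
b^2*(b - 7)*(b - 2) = b^4 - 9*b^3 + 14*b^2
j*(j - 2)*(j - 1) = j^3 - 3*j^2 + 2*j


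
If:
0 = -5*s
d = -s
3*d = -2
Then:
No Solution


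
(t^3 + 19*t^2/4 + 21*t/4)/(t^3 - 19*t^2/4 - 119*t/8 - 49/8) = 2*t*(t + 3)/(2*t^2 - 13*t - 7)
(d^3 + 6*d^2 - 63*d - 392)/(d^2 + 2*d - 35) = (d^2 - d - 56)/(d - 5)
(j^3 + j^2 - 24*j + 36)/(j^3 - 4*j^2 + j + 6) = (j + 6)/(j + 1)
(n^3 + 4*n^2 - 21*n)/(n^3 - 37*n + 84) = n/(n - 4)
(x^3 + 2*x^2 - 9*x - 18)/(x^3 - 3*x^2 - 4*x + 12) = (x + 3)/(x - 2)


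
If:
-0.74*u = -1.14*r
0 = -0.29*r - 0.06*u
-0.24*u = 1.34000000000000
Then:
No Solution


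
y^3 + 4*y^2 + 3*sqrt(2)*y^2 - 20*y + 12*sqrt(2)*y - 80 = (y + 4)*(y - 2*sqrt(2))*(y + 5*sqrt(2))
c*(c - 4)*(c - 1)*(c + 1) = c^4 - 4*c^3 - c^2 + 4*c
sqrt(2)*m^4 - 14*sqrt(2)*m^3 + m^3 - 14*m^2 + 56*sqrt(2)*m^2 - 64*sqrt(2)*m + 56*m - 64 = (m - 8)*(m - 4)*(m - 2)*(sqrt(2)*m + 1)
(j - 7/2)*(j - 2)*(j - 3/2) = j^3 - 7*j^2 + 61*j/4 - 21/2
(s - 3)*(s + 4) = s^2 + s - 12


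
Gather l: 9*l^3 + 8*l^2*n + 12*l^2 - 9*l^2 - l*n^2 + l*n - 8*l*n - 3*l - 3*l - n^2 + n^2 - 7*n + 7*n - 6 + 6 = 9*l^3 + l^2*(8*n + 3) + l*(-n^2 - 7*n - 6)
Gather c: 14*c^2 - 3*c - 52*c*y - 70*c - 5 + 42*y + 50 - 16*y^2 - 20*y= 14*c^2 + c*(-52*y - 73) - 16*y^2 + 22*y + 45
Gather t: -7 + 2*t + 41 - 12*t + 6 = 40 - 10*t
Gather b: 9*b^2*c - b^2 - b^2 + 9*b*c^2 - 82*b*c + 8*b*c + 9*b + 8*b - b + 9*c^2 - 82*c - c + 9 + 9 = b^2*(9*c - 2) + b*(9*c^2 - 74*c + 16) + 9*c^2 - 83*c + 18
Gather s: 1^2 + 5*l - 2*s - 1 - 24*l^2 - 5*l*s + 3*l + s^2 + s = -24*l^2 + 8*l + s^2 + s*(-5*l - 1)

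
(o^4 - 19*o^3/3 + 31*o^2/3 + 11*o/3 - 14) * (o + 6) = o^5 - o^4/3 - 83*o^3/3 + 197*o^2/3 + 8*o - 84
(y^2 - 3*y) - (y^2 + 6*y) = -9*y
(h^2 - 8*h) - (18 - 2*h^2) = 3*h^2 - 8*h - 18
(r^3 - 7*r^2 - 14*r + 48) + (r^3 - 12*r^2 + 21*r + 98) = 2*r^3 - 19*r^2 + 7*r + 146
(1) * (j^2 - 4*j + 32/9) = j^2 - 4*j + 32/9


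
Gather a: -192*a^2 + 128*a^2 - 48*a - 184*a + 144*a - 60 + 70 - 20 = -64*a^2 - 88*a - 10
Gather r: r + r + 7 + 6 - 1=2*r + 12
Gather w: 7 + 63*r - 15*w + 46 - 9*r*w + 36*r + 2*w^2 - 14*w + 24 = 99*r + 2*w^2 + w*(-9*r - 29) + 77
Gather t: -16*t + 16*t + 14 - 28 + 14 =0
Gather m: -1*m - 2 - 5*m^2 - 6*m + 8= -5*m^2 - 7*m + 6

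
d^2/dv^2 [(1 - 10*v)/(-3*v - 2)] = -138/(3*v + 2)^3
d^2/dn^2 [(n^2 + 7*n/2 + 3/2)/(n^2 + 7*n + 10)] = (-7*n^3 - 51*n^2 - 147*n - 173)/(n^6 + 21*n^5 + 177*n^4 + 763*n^3 + 1770*n^2 + 2100*n + 1000)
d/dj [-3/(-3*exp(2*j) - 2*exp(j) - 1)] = (-18*exp(j) - 6)*exp(j)/(3*exp(2*j) + 2*exp(j) + 1)^2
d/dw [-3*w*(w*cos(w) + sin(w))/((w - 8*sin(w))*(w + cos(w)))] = 3*(w^4*sin(w) - w^3*cos(w) - 8*w^3 + 8*w^2*sin(w)*cos(w) + w^2*sin(w) - 8*w^2*cos(w)^3 - w^2*cos(w)^2 - w^2 + 8*w*sin(w)*cos(w)^2 + 8*w*sin(w) - 8*cos(w)^3 + 8*cos(w))/((w - 8*sin(w))^2*(w + cos(w))^2)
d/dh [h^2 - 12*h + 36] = 2*h - 12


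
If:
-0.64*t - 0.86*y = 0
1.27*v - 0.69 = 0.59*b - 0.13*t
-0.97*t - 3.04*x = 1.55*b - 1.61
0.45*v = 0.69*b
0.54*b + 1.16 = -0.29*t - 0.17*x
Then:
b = 1.25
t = -7.70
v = 1.91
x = 2.35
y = 5.73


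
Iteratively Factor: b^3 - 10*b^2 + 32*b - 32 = (b - 4)*(b^2 - 6*b + 8) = (b - 4)*(b - 2)*(b - 4)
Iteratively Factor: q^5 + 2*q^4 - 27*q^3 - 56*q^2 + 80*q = (q)*(q^4 + 2*q^3 - 27*q^2 - 56*q + 80) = q*(q + 4)*(q^3 - 2*q^2 - 19*q + 20) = q*(q - 5)*(q + 4)*(q^2 + 3*q - 4) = q*(q - 5)*(q + 4)^2*(q - 1)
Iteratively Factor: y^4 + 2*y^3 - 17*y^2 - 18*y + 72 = (y - 2)*(y^3 + 4*y^2 - 9*y - 36) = (y - 3)*(y - 2)*(y^2 + 7*y + 12) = (y - 3)*(y - 2)*(y + 4)*(y + 3)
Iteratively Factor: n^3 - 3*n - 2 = (n + 1)*(n^2 - n - 2) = (n - 2)*(n + 1)*(n + 1)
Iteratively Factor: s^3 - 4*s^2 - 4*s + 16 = (s - 4)*(s^2 - 4) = (s - 4)*(s + 2)*(s - 2)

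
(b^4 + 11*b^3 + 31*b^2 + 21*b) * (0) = 0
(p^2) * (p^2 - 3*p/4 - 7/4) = p^4 - 3*p^3/4 - 7*p^2/4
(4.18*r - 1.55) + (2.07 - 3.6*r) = 0.58*r + 0.52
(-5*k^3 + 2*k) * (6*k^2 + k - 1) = -30*k^5 - 5*k^4 + 17*k^3 + 2*k^2 - 2*k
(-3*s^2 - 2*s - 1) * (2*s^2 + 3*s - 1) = -6*s^4 - 13*s^3 - 5*s^2 - s + 1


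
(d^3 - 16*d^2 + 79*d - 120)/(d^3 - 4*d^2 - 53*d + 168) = (d - 5)/(d + 7)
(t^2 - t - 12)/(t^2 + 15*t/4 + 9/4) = 4*(t - 4)/(4*t + 3)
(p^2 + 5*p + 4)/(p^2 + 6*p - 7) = (p^2 + 5*p + 4)/(p^2 + 6*p - 7)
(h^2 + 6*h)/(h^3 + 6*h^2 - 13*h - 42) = h*(h + 6)/(h^3 + 6*h^2 - 13*h - 42)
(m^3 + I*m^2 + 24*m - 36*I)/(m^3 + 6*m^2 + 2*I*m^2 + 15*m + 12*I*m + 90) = (m^2 + 4*I*m + 12)/(m^2 + m*(6 + 5*I) + 30*I)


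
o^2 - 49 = (o - 7)*(o + 7)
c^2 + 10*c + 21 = (c + 3)*(c + 7)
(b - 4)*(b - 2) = b^2 - 6*b + 8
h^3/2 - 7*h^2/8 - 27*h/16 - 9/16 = (h/2 + 1/4)*(h - 3)*(h + 3/4)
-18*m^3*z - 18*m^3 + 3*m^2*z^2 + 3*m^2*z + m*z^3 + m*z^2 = (-3*m + z)*(6*m + z)*(m*z + m)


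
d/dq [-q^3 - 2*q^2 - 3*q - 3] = -3*q^2 - 4*q - 3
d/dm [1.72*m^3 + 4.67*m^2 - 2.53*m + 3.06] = 5.16*m^2 + 9.34*m - 2.53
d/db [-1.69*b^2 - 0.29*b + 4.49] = -3.38*b - 0.29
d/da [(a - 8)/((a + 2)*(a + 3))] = (-a^2 + 16*a + 46)/(a^4 + 10*a^3 + 37*a^2 + 60*a + 36)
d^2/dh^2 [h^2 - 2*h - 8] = 2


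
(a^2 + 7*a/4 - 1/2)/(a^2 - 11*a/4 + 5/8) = 2*(a + 2)/(2*a - 5)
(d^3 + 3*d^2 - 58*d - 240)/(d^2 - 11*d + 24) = (d^2 + 11*d + 30)/(d - 3)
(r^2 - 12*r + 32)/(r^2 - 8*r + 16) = (r - 8)/(r - 4)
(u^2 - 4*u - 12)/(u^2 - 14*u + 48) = (u + 2)/(u - 8)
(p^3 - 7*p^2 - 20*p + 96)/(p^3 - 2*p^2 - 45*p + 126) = (p^2 - 4*p - 32)/(p^2 + p - 42)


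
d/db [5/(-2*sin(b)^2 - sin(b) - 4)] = 5*(4*sin(b) + 1)*cos(b)/(sin(b) - cos(2*b) + 5)^2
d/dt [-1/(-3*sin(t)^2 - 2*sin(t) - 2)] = -2*(3*sin(t) + 1)*cos(t)/(3*sin(t)^2 + 2*sin(t) + 2)^2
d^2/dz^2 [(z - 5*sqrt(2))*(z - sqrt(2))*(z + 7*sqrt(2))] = 6*z + 2*sqrt(2)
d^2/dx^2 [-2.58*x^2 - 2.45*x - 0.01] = -5.16000000000000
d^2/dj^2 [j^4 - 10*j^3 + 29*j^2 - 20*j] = 12*j^2 - 60*j + 58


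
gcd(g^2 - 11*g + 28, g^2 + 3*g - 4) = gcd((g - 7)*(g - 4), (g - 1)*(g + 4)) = 1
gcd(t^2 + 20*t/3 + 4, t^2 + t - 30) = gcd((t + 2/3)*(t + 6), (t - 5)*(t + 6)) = t + 6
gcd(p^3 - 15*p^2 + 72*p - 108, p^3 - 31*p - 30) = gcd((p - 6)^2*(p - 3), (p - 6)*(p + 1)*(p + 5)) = p - 6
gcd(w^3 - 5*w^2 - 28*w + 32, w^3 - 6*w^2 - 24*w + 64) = w^2 - 4*w - 32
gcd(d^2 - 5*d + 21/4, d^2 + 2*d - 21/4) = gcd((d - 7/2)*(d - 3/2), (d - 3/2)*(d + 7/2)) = d - 3/2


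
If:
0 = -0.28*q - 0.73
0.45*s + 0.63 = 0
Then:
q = -2.61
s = -1.40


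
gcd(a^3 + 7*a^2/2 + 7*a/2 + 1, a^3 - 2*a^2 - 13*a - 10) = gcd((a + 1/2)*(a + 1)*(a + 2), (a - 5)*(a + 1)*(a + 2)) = a^2 + 3*a + 2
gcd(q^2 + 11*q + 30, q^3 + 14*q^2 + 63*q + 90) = q^2 + 11*q + 30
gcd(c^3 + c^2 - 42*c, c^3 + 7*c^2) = c^2 + 7*c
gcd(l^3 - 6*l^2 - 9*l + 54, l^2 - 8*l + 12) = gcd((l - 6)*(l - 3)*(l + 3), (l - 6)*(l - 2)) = l - 6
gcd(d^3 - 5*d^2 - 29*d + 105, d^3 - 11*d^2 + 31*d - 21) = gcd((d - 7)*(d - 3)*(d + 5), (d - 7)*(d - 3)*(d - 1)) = d^2 - 10*d + 21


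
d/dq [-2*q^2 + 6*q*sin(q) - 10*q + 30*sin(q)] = 6*q*cos(q) - 4*q + 6*sin(q) + 30*cos(q) - 10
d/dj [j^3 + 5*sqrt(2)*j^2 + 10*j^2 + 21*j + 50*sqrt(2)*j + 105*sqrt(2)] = 3*j^2 + 10*sqrt(2)*j + 20*j + 21 + 50*sqrt(2)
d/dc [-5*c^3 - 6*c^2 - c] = -15*c^2 - 12*c - 1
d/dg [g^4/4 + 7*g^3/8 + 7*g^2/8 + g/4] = g^3 + 21*g^2/8 + 7*g/4 + 1/4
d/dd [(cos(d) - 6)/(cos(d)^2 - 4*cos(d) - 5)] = (cos(d)^2 - 12*cos(d) + 29)*sin(d)/(sin(d)^2 + 4*cos(d) + 4)^2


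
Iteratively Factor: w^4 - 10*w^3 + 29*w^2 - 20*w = (w - 1)*(w^3 - 9*w^2 + 20*w) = (w - 5)*(w - 1)*(w^2 - 4*w) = w*(w - 5)*(w - 1)*(w - 4)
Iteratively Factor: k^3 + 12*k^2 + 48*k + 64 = (k + 4)*(k^2 + 8*k + 16) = (k + 4)^2*(k + 4)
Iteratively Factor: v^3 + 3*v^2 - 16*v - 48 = (v - 4)*(v^2 + 7*v + 12) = (v - 4)*(v + 3)*(v + 4)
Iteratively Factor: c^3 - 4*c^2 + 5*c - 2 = (c - 1)*(c^2 - 3*c + 2) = (c - 2)*(c - 1)*(c - 1)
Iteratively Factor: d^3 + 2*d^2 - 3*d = (d + 3)*(d^2 - d) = (d - 1)*(d + 3)*(d)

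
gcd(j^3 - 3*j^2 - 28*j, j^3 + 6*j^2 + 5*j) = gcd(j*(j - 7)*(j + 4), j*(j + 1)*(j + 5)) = j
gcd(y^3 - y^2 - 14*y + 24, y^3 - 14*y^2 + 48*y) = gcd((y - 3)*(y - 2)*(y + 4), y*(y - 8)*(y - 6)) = 1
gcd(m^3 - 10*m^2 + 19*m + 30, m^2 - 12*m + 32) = 1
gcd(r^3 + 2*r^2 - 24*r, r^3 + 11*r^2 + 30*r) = r^2 + 6*r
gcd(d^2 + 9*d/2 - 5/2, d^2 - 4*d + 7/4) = d - 1/2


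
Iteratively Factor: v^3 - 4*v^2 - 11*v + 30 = (v - 2)*(v^2 - 2*v - 15) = (v - 5)*(v - 2)*(v + 3)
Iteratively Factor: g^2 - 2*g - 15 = (g + 3)*(g - 5)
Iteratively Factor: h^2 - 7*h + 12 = (h - 4)*(h - 3)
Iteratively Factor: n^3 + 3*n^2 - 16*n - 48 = (n + 3)*(n^2 - 16) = (n + 3)*(n + 4)*(n - 4)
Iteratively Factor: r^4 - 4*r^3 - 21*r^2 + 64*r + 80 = (r + 4)*(r^3 - 8*r^2 + 11*r + 20) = (r - 4)*(r + 4)*(r^2 - 4*r - 5) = (r - 5)*(r - 4)*(r + 4)*(r + 1)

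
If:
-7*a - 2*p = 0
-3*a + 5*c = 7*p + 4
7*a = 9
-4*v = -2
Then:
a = 9/7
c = -331/70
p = -9/2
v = 1/2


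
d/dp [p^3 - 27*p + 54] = 3*p^2 - 27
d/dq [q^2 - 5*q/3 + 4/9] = 2*q - 5/3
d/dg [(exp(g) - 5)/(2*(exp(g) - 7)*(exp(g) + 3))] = (-exp(2*g) + 10*exp(g) - 41)*exp(g)/(2*(exp(4*g) - 8*exp(3*g) - 26*exp(2*g) + 168*exp(g) + 441))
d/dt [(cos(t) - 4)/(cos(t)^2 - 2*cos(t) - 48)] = (cos(t)^2 - 8*cos(t) + 56)*sin(t)/(sin(t)^2 + 2*cos(t) + 47)^2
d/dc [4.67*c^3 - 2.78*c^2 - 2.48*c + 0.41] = 14.01*c^2 - 5.56*c - 2.48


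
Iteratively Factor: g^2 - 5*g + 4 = (g - 4)*(g - 1)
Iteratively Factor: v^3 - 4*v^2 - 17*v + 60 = (v + 4)*(v^2 - 8*v + 15) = (v - 3)*(v + 4)*(v - 5)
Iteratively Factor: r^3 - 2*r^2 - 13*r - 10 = (r - 5)*(r^2 + 3*r + 2) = (r - 5)*(r + 2)*(r + 1)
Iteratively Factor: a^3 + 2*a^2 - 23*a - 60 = (a + 4)*(a^2 - 2*a - 15) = (a + 3)*(a + 4)*(a - 5)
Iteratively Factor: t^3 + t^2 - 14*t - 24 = (t + 2)*(t^2 - t - 12) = (t + 2)*(t + 3)*(t - 4)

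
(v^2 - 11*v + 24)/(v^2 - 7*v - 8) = (v - 3)/(v + 1)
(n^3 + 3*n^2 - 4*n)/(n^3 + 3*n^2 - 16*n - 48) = n*(n - 1)/(n^2 - n - 12)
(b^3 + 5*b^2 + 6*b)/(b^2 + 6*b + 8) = b*(b + 3)/(b + 4)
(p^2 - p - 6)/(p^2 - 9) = (p + 2)/(p + 3)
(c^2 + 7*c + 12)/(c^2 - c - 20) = (c + 3)/(c - 5)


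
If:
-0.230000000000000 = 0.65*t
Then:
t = -0.35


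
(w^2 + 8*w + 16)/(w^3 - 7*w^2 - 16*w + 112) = (w + 4)/(w^2 - 11*w + 28)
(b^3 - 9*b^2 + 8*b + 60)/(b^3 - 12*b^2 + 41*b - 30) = (b + 2)/(b - 1)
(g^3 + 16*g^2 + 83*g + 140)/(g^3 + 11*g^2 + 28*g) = (g + 5)/g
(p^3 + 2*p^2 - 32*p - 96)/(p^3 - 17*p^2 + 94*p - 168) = (p^2 + 8*p + 16)/(p^2 - 11*p + 28)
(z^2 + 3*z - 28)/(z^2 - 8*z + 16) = (z + 7)/(z - 4)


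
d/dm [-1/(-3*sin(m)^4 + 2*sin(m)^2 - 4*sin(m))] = 4*(-3*sin(m)^3 + sin(m) - 1)*cos(m)/((3*sin(m)^3 - 2*sin(m) + 4)^2*sin(m)^2)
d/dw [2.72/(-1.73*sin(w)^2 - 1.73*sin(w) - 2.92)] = (9.4112*sin(w) + 4.7056)*cos(w)/(1.73*sin(w)^2 + 1.73*sin(w) + 2.92)^2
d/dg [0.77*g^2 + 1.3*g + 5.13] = 1.54*g + 1.3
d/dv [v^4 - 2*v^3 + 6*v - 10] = 4*v^3 - 6*v^2 + 6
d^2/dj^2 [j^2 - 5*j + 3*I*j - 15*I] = 2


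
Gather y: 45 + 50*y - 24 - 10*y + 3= 40*y + 24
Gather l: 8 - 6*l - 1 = 7 - 6*l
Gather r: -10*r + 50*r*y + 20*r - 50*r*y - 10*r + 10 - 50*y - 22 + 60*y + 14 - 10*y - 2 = 0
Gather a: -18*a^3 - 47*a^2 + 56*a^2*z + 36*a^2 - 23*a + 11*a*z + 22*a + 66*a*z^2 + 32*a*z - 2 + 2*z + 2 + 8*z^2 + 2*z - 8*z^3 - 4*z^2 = -18*a^3 + a^2*(56*z - 11) + a*(66*z^2 + 43*z - 1) - 8*z^3 + 4*z^2 + 4*z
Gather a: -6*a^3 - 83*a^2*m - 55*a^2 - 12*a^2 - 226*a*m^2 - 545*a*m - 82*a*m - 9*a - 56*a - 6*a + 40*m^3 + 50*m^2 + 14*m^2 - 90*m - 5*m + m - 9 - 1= -6*a^3 + a^2*(-83*m - 67) + a*(-226*m^2 - 627*m - 71) + 40*m^3 + 64*m^2 - 94*m - 10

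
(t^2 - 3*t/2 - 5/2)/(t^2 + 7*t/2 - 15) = (t + 1)/(t + 6)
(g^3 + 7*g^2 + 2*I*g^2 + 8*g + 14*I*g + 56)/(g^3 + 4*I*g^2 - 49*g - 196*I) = (g - 2*I)/(g - 7)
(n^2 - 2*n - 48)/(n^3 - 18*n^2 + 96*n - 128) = (n + 6)/(n^2 - 10*n + 16)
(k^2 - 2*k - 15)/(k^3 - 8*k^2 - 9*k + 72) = (k - 5)/(k^2 - 11*k + 24)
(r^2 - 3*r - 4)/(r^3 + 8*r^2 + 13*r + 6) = (r - 4)/(r^2 + 7*r + 6)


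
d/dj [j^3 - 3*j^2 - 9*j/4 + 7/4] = 3*j^2 - 6*j - 9/4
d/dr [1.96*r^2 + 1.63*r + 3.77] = 3.92*r + 1.63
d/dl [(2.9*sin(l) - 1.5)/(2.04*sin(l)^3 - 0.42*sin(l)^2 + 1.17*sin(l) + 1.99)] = (-11.832*sin(l)^3 + 10.398*sin(l)^2 - 1.26*sin(l) + 7.526)*cos(l)/(4.1616*sin(l)^6 - 1.7136*sin(l)^5 + 4.95*sin(l)^4 + 7.1364*sin(l)^3 - 0.3027*sin(l)^2 + 4.6566*sin(l) + 3.9601)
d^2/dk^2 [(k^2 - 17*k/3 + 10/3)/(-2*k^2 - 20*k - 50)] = (47*k - 275)/(3*(k^4 + 20*k^3 + 150*k^2 + 500*k + 625))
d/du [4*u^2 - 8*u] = 8*u - 8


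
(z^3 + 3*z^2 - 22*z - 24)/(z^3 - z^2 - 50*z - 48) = (z - 4)/(z - 8)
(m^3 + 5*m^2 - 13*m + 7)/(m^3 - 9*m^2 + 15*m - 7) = (m + 7)/(m - 7)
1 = 1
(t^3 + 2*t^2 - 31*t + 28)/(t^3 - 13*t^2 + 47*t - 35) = (t^2 + 3*t - 28)/(t^2 - 12*t + 35)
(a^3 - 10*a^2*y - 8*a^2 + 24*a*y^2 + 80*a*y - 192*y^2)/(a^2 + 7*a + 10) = (a^3 - 10*a^2*y - 8*a^2 + 24*a*y^2 + 80*a*y - 192*y^2)/(a^2 + 7*a + 10)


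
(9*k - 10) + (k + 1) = 10*k - 9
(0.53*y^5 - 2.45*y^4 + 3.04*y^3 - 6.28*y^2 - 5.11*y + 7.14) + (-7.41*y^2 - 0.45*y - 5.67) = 0.53*y^5 - 2.45*y^4 + 3.04*y^3 - 13.69*y^2 - 5.56*y + 1.47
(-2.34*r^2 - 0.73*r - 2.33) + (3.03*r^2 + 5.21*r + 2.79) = 0.69*r^2 + 4.48*r + 0.46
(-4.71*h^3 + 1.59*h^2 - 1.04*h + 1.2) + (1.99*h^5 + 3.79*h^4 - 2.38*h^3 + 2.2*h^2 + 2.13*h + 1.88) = 1.99*h^5 + 3.79*h^4 - 7.09*h^3 + 3.79*h^2 + 1.09*h + 3.08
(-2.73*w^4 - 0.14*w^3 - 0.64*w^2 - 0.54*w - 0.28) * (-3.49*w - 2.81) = 9.5277*w^5 + 8.1599*w^4 + 2.627*w^3 + 3.683*w^2 + 2.4946*w + 0.7868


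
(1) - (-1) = 2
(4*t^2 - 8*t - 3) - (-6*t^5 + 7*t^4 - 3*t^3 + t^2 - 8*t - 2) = 6*t^5 - 7*t^4 + 3*t^3 + 3*t^2 - 1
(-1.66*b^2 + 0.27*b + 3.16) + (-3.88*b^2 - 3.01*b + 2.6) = -5.54*b^2 - 2.74*b + 5.76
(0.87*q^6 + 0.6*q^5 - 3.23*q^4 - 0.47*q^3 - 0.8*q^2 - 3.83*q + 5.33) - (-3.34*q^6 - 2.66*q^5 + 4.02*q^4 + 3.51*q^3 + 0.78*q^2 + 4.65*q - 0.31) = 4.21*q^6 + 3.26*q^5 - 7.25*q^4 - 3.98*q^3 - 1.58*q^2 - 8.48*q + 5.64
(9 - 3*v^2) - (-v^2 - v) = -2*v^2 + v + 9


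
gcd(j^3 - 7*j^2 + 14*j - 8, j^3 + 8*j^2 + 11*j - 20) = j - 1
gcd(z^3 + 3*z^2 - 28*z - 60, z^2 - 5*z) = z - 5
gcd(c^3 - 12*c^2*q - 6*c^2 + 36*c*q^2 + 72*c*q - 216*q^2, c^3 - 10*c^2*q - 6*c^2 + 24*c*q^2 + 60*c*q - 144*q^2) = -c^2 + 6*c*q + 6*c - 36*q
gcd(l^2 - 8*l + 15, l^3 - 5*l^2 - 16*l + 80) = l - 5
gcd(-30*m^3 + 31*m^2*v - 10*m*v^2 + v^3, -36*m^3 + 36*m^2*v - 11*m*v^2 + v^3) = 6*m^2 - 5*m*v + v^2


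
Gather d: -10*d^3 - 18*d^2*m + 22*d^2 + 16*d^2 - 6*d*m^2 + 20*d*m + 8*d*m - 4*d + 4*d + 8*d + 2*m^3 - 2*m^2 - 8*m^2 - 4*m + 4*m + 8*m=-10*d^3 + d^2*(38 - 18*m) + d*(-6*m^2 + 28*m + 8) + 2*m^3 - 10*m^2 + 8*m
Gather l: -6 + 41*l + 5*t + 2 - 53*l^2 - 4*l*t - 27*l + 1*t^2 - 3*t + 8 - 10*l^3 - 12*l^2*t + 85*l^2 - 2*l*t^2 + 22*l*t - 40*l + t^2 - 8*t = -10*l^3 + l^2*(32 - 12*t) + l*(-2*t^2 + 18*t - 26) + 2*t^2 - 6*t + 4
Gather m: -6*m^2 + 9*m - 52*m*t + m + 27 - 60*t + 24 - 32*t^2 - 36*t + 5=-6*m^2 + m*(10 - 52*t) - 32*t^2 - 96*t + 56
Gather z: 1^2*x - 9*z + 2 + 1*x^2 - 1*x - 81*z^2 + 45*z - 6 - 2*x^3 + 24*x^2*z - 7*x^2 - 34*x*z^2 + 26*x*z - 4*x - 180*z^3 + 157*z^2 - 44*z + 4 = -2*x^3 - 6*x^2 - 4*x - 180*z^3 + z^2*(76 - 34*x) + z*(24*x^2 + 26*x - 8)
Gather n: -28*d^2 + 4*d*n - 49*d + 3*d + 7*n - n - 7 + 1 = -28*d^2 - 46*d + n*(4*d + 6) - 6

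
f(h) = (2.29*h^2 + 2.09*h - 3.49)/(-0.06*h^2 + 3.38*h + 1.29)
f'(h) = (0.12*h - 3.38)*(2.29*h^2 + 2.09*h - 3.49)/(-0.06*h^2 + 3.38*h + 1.29)^2 + (4.58*h + 2.09)/(-0.06*h^2 + 3.38*h + 1.29)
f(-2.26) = -0.52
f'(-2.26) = 0.95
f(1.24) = 0.49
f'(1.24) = 1.15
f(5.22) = 4.04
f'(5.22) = 0.86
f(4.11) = 3.09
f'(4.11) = 0.85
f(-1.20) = 0.95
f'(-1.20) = 2.36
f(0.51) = -0.61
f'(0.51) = 2.15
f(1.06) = 0.27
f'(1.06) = 1.26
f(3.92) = 2.93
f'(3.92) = 0.85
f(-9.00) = -4.80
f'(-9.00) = 0.52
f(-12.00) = -6.29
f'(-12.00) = 0.47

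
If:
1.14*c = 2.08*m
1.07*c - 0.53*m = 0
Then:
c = 0.00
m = 0.00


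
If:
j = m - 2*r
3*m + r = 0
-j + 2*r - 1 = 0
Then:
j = -7/13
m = -1/13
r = 3/13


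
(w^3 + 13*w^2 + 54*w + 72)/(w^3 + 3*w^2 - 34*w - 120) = (w^2 + 9*w + 18)/(w^2 - w - 30)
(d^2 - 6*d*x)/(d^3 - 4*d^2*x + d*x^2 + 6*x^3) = d*(d - 6*x)/(d^3 - 4*d^2*x + d*x^2 + 6*x^3)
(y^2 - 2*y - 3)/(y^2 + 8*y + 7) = (y - 3)/(y + 7)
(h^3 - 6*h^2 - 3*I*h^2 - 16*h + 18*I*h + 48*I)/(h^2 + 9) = (h^2 - 6*h - 16)/(h + 3*I)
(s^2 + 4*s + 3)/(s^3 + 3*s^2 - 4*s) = (s^2 + 4*s + 3)/(s*(s^2 + 3*s - 4))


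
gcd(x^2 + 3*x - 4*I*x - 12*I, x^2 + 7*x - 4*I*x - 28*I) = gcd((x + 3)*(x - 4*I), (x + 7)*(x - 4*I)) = x - 4*I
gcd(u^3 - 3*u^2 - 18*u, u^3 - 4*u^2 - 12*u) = u^2 - 6*u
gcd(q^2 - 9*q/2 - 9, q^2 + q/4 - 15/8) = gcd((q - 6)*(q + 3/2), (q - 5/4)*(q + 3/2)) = q + 3/2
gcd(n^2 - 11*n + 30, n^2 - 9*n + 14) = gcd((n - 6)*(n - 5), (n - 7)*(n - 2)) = 1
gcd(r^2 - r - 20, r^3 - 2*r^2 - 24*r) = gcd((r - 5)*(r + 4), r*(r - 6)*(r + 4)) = r + 4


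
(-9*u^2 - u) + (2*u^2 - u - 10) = -7*u^2 - 2*u - 10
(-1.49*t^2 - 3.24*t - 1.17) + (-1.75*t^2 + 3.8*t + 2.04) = -3.24*t^2 + 0.56*t + 0.87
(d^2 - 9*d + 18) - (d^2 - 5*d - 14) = 32 - 4*d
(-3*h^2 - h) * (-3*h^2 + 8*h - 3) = 9*h^4 - 21*h^3 + h^2 + 3*h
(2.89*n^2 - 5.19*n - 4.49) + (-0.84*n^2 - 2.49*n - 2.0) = 2.05*n^2 - 7.68*n - 6.49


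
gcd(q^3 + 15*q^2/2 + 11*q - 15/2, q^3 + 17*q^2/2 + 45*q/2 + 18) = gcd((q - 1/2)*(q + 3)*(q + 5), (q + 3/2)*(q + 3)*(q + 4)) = q + 3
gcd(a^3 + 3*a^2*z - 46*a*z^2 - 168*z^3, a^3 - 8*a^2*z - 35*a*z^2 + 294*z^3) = -a^2 + a*z + 42*z^2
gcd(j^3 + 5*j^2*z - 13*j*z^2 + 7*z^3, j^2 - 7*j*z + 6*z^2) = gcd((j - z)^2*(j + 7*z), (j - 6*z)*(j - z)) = -j + z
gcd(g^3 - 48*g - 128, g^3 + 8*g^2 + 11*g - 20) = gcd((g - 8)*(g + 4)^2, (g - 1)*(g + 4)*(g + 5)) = g + 4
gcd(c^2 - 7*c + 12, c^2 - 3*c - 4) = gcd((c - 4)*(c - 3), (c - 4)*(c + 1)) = c - 4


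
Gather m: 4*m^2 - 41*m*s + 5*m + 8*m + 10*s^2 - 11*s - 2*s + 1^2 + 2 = 4*m^2 + m*(13 - 41*s) + 10*s^2 - 13*s + 3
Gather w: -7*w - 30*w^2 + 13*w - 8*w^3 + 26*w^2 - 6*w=-8*w^3 - 4*w^2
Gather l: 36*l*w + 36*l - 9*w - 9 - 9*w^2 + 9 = l*(36*w + 36) - 9*w^2 - 9*w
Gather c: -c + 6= 6 - c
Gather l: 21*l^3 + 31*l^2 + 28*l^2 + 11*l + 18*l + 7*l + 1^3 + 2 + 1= 21*l^3 + 59*l^2 + 36*l + 4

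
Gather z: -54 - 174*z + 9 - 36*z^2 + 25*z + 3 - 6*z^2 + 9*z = -42*z^2 - 140*z - 42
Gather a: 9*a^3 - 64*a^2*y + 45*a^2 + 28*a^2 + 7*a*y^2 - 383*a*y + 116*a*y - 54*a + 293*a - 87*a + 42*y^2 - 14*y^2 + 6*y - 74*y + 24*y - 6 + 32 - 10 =9*a^3 + a^2*(73 - 64*y) + a*(7*y^2 - 267*y + 152) + 28*y^2 - 44*y + 16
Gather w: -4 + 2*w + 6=2*w + 2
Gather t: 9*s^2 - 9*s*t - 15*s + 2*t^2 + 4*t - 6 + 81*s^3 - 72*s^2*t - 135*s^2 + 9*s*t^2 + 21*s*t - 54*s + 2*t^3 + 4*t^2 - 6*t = 81*s^3 - 126*s^2 - 69*s + 2*t^3 + t^2*(9*s + 6) + t*(-72*s^2 + 12*s - 2) - 6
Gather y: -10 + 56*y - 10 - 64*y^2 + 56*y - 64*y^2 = -128*y^2 + 112*y - 20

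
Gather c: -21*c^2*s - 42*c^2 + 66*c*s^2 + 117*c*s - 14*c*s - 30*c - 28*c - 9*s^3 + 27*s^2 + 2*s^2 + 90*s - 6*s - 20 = c^2*(-21*s - 42) + c*(66*s^2 + 103*s - 58) - 9*s^3 + 29*s^2 + 84*s - 20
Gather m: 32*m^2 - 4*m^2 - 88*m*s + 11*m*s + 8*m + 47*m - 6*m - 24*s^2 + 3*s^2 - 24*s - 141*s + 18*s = 28*m^2 + m*(49 - 77*s) - 21*s^2 - 147*s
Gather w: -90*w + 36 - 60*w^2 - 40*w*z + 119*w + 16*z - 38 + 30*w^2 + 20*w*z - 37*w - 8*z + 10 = -30*w^2 + w*(-20*z - 8) + 8*z + 8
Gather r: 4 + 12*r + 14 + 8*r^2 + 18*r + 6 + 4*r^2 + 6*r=12*r^2 + 36*r + 24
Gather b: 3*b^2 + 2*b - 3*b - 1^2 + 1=3*b^2 - b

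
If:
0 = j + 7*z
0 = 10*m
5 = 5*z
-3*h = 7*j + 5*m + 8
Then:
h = 41/3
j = -7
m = 0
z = 1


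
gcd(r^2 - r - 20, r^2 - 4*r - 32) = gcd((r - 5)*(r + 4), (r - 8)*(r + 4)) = r + 4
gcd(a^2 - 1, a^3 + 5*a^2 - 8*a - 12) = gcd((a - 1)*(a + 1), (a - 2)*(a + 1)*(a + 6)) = a + 1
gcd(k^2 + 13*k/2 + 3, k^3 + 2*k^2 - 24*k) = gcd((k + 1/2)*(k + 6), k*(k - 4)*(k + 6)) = k + 6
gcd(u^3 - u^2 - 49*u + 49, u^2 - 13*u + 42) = u - 7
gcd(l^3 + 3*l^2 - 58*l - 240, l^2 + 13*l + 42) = l + 6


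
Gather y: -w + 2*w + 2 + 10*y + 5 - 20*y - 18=w - 10*y - 11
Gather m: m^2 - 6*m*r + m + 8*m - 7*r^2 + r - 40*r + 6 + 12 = m^2 + m*(9 - 6*r) - 7*r^2 - 39*r + 18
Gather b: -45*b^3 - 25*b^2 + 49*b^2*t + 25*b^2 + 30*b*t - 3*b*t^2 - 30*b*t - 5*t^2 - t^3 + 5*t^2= -45*b^3 + 49*b^2*t - 3*b*t^2 - t^3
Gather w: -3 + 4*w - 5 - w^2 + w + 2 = -w^2 + 5*w - 6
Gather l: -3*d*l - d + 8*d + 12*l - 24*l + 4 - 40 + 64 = 7*d + l*(-3*d - 12) + 28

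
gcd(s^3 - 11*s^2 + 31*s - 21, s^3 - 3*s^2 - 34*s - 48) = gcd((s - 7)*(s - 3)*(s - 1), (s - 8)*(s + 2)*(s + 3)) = 1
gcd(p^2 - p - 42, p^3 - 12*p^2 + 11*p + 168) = p - 7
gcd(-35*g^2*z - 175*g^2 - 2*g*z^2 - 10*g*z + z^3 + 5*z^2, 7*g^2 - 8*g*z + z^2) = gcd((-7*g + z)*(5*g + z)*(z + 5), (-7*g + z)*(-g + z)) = -7*g + z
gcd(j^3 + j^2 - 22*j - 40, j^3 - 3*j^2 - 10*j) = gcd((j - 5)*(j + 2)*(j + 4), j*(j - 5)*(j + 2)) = j^2 - 3*j - 10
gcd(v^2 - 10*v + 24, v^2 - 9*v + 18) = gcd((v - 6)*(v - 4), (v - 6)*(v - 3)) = v - 6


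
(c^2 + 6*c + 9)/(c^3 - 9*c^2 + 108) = (c + 3)/(c^2 - 12*c + 36)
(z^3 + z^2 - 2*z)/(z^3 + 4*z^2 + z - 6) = z/(z + 3)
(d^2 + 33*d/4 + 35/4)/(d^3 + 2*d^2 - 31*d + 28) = (d + 5/4)/(d^2 - 5*d + 4)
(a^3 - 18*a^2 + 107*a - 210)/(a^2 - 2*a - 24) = (a^2 - 12*a + 35)/(a + 4)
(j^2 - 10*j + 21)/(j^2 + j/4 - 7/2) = 4*(j^2 - 10*j + 21)/(4*j^2 + j - 14)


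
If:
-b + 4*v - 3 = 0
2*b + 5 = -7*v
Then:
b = -41/15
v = 1/15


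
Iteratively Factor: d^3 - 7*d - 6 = (d + 1)*(d^2 - d - 6) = (d + 1)*(d + 2)*(d - 3)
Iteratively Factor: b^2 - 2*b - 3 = (b + 1)*(b - 3)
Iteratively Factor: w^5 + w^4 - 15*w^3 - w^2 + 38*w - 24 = (w + 2)*(w^4 - w^3 - 13*w^2 + 25*w - 12) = (w + 2)*(w + 4)*(w^3 - 5*w^2 + 7*w - 3) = (w - 1)*(w + 2)*(w + 4)*(w^2 - 4*w + 3) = (w - 3)*(w - 1)*(w + 2)*(w + 4)*(w - 1)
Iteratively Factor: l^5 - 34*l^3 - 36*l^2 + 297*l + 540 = (l + 3)*(l^4 - 3*l^3 - 25*l^2 + 39*l + 180) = (l + 3)^2*(l^3 - 6*l^2 - 7*l + 60) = (l - 5)*(l + 3)^2*(l^2 - l - 12) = (l - 5)*(l - 4)*(l + 3)^2*(l + 3)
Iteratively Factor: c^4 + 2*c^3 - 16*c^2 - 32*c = (c)*(c^3 + 2*c^2 - 16*c - 32) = c*(c + 2)*(c^2 - 16) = c*(c + 2)*(c + 4)*(c - 4)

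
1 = 1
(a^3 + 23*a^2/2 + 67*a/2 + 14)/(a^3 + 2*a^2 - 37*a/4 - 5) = 2*(a + 7)/(2*a - 5)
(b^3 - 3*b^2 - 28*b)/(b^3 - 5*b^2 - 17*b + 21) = b*(b + 4)/(b^2 + 2*b - 3)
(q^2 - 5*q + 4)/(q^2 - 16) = (q - 1)/(q + 4)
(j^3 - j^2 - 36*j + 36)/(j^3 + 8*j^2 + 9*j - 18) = (j - 6)/(j + 3)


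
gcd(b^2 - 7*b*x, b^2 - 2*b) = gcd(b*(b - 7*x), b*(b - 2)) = b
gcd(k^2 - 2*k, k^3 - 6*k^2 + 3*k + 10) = k - 2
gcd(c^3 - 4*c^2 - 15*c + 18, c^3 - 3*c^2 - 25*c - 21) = c + 3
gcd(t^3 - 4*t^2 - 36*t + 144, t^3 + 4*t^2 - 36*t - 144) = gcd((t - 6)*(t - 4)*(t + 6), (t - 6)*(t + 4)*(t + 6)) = t^2 - 36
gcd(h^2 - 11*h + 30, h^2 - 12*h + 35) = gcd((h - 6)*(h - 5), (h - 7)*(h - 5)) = h - 5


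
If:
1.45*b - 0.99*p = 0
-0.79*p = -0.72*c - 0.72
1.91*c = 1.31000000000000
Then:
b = 1.05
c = 0.69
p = 1.54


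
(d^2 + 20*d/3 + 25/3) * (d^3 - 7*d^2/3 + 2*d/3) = d^5 + 13*d^4/3 - 59*d^3/9 - 15*d^2 + 50*d/9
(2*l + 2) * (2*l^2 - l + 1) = 4*l^3 + 2*l^2 + 2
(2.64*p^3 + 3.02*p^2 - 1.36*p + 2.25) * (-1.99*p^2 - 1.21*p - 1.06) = -5.2536*p^5 - 9.2042*p^4 - 3.7462*p^3 - 6.0331*p^2 - 1.2809*p - 2.385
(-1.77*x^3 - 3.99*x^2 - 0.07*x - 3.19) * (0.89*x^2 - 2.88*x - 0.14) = -1.5753*x^5 + 1.5465*x^4 + 11.6767*x^3 - 2.0789*x^2 + 9.197*x + 0.4466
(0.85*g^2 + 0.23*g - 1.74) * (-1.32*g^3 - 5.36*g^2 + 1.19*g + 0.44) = -1.122*g^5 - 4.8596*g^4 + 2.0755*g^3 + 9.9741*g^2 - 1.9694*g - 0.7656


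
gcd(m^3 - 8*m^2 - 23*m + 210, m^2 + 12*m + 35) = m + 5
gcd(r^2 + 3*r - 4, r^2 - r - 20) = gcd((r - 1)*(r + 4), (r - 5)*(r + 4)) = r + 4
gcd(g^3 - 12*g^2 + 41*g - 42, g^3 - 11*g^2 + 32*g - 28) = g^2 - 9*g + 14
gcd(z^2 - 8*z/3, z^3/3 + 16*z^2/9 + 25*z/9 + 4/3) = 1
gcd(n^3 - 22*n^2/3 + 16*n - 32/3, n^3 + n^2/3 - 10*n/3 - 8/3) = n - 2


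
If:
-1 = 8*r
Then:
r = -1/8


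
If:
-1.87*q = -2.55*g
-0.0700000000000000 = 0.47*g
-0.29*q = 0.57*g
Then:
No Solution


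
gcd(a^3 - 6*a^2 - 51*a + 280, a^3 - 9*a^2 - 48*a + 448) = a^2 - a - 56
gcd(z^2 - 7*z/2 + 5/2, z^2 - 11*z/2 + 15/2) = z - 5/2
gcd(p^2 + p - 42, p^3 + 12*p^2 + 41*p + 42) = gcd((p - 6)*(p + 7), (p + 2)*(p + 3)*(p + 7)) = p + 7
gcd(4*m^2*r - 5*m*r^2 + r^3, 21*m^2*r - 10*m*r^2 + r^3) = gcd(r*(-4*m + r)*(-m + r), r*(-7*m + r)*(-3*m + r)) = r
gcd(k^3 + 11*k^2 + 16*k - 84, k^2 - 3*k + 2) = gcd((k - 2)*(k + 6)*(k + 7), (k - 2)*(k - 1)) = k - 2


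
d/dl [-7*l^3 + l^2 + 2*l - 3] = -21*l^2 + 2*l + 2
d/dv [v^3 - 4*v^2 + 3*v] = 3*v^2 - 8*v + 3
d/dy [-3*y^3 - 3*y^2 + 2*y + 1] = -9*y^2 - 6*y + 2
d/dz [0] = 0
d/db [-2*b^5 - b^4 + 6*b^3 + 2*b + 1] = -10*b^4 - 4*b^3 + 18*b^2 + 2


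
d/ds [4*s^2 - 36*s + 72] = 8*s - 36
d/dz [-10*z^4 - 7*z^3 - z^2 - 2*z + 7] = -40*z^3 - 21*z^2 - 2*z - 2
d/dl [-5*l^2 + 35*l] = 35 - 10*l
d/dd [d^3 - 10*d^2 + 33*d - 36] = 3*d^2 - 20*d + 33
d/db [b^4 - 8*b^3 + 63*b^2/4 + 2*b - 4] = 4*b^3 - 24*b^2 + 63*b/2 + 2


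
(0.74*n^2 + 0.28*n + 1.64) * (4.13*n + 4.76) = 3.0562*n^3 + 4.6788*n^2 + 8.106*n + 7.8064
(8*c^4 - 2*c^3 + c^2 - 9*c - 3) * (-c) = -8*c^5 + 2*c^4 - c^3 + 9*c^2 + 3*c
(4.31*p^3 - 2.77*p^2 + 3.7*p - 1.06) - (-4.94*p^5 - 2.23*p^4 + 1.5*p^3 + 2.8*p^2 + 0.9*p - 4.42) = 4.94*p^5 + 2.23*p^4 + 2.81*p^3 - 5.57*p^2 + 2.8*p + 3.36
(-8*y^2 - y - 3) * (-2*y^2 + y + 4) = 16*y^4 - 6*y^3 - 27*y^2 - 7*y - 12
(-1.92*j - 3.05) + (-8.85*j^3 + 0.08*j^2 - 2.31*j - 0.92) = -8.85*j^3 + 0.08*j^2 - 4.23*j - 3.97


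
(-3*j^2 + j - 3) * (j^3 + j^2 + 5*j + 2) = -3*j^5 - 2*j^4 - 17*j^3 - 4*j^2 - 13*j - 6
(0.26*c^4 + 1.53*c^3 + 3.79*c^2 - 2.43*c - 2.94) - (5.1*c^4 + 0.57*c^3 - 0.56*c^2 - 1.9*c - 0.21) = -4.84*c^4 + 0.96*c^3 + 4.35*c^2 - 0.53*c - 2.73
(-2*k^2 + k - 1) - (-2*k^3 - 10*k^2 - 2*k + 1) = 2*k^3 + 8*k^2 + 3*k - 2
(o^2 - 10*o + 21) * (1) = o^2 - 10*o + 21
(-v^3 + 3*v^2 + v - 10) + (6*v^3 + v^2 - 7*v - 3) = 5*v^3 + 4*v^2 - 6*v - 13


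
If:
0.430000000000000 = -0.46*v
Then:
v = -0.93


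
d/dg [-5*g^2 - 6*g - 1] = -10*g - 6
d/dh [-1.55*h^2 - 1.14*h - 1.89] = -3.1*h - 1.14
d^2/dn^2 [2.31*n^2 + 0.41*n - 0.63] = 4.62000000000000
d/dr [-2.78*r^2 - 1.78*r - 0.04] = -5.56*r - 1.78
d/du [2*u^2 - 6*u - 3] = 4*u - 6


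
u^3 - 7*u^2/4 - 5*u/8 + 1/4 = (u - 2)*(u - 1/4)*(u + 1/2)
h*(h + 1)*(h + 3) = h^3 + 4*h^2 + 3*h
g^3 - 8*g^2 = g^2*(g - 8)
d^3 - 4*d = d*(d - 2)*(d + 2)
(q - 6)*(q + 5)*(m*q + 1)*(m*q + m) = m^2*q^4 - 31*m^2*q^2 - 30*m^2*q + m*q^3 - 31*m*q - 30*m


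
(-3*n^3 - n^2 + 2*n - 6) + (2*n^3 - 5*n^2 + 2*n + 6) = -n^3 - 6*n^2 + 4*n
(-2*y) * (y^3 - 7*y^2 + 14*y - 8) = -2*y^4 + 14*y^3 - 28*y^2 + 16*y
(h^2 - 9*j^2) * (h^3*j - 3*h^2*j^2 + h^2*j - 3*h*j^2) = h^5*j - 3*h^4*j^2 + h^4*j - 9*h^3*j^3 - 3*h^3*j^2 + 27*h^2*j^4 - 9*h^2*j^3 + 27*h*j^4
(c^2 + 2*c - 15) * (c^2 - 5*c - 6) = c^4 - 3*c^3 - 31*c^2 + 63*c + 90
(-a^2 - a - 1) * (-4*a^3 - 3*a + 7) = 4*a^5 + 4*a^4 + 7*a^3 - 4*a^2 - 4*a - 7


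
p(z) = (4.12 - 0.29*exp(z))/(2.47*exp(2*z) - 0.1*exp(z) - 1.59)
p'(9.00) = 0.00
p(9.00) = 0.00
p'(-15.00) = 0.00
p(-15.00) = -2.59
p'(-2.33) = -0.04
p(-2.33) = -2.60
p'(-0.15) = -586.72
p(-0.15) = 25.17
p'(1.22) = -0.29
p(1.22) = 0.12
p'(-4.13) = 0.00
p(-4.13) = -2.59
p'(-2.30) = -0.05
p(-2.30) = -2.60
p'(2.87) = -0.00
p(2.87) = -0.00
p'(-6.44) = 0.00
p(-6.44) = -2.59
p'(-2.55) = -0.02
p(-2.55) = -2.59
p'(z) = (4.12 - 0.29*exp(z))*(-4.94*exp(2*z) + 0.1*exp(z))/(2.47*exp(2*z) - 0.1*exp(z) - 1.59)^2 - 0.29*exp(z)/(2.47*exp(2*z) - 0.1*exp(z) - 1.59)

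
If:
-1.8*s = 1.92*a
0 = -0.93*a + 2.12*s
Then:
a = 0.00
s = 0.00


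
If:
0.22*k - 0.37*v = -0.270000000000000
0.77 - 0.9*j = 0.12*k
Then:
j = 1.01919191919192 - 0.224242424242424*v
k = 1.68181818181818*v - 1.22727272727273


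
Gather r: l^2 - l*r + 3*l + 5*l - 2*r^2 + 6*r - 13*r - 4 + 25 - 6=l^2 + 8*l - 2*r^2 + r*(-l - 7) + 15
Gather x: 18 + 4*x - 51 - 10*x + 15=-6*x - 18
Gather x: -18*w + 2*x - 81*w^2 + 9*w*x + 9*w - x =-81*w^2 - 9*w + x*(9*w + 1)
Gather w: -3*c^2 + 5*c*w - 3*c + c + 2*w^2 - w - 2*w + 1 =-3*c^2 - 2*c + 2*w^2 + w*(5*c - 3) + 1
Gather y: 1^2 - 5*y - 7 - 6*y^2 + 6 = -6*y^2 - 5*y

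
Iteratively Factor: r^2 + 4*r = (r + 4)*(r)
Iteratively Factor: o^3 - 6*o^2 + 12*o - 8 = (o - 2)*(o^2 - 4*o + 4) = (o - 2)^2*(o - 2)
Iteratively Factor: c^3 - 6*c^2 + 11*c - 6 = (c - 3)*(c^2 - 3*c + 2) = (c - 3)*(c - 1)*(c - 2)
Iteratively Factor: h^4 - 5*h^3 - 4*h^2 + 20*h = (h)*(h^3 - 5*h^2 - 4*h + 20) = h*(h - 5)*(h^2 - 4) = h*(h - 5)*(h - 2)*(h + 2)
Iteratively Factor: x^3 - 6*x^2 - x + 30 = (x - 5)*(x^2 - x - 6) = (x - 5)*(x + 2)*(x - 3)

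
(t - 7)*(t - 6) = t^2 - 13*t + 42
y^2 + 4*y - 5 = (y - 1)*(y + 5)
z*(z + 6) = z^2 + 6*z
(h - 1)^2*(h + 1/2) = h^3 - 3*h^2/2 + 1/2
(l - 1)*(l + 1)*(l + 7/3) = l^3 + 7*l^2/3 - l - 7/3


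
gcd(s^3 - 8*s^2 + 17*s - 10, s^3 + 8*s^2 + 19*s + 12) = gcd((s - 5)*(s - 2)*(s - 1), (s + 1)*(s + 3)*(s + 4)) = 1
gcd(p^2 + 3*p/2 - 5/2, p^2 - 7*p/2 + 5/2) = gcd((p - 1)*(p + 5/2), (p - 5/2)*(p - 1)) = p - 1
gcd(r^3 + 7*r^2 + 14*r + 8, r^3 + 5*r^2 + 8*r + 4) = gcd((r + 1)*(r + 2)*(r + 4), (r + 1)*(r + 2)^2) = r^2 + 3*r + 2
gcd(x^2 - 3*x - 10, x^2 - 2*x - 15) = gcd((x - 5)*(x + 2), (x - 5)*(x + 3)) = x - 5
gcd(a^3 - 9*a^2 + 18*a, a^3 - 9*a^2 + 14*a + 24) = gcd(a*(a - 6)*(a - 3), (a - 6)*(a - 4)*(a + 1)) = a - 6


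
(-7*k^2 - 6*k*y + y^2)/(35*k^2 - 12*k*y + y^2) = (k + y)/(-5*k + y)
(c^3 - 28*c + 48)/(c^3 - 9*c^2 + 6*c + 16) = (c^2 + 2*c - 24)/(c^2 - 7*c - 8)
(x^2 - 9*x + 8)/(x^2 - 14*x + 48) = (x - 1)/(x - 6)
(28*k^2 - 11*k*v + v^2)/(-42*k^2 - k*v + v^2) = (-4*k + v)/(6*k + v)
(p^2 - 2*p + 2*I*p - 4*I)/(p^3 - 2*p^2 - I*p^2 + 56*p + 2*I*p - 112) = (p + 2*I)/(p^2 - I*p + 56)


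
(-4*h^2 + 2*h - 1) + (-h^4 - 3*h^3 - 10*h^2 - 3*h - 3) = -h^4 - 3*h^3 - 14*h^2 - h - 4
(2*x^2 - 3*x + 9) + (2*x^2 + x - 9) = 4*x^2 - 2*x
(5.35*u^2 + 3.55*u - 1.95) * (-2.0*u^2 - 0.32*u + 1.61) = -10.7*u^4 - 8.812*u^3 + 11.3775*u^2 + 6.3395*u - 3.1395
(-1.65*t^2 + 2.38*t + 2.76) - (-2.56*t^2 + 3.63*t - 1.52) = 0.91*t^2 - 1.25*t + 4.28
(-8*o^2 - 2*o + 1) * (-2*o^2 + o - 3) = 16*o^4 - 4*o^3 + 20*o^2 + 7*o - 3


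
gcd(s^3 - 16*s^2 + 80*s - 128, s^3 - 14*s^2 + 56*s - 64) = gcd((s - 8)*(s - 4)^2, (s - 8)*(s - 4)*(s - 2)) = s^2 - 12*s + 32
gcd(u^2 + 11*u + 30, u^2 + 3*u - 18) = u + 6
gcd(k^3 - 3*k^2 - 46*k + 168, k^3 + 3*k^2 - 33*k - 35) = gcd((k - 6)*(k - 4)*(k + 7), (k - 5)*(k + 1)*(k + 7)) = k + 7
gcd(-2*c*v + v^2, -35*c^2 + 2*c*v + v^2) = 1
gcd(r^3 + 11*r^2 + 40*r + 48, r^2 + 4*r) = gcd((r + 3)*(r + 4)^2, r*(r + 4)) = r + 4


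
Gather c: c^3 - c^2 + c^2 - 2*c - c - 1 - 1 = c^3 - 3*c - 2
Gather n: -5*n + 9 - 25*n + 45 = 54 - 30*n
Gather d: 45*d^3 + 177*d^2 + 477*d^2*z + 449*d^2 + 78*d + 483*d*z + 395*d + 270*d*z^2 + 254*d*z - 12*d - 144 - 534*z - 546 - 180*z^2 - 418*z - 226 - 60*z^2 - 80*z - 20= 45*d^3 + d^2*(477*z + 626) + d*(270*z^2 + 737*z + 461) - 240*z^2 - 1032*z - 936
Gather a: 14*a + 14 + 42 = 14*a + 56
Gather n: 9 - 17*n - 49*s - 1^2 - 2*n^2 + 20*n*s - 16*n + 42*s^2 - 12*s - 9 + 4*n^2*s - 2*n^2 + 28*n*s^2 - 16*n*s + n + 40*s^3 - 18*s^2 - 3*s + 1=n^2*(4*s - 4) + n*(28*s^2 + 4*s - 32) + 40*s^3 + 24*s^2 - 64*s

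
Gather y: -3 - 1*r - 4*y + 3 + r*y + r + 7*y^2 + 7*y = 7*y^2 + y*(r + 3)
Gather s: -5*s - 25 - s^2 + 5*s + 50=25 - s^2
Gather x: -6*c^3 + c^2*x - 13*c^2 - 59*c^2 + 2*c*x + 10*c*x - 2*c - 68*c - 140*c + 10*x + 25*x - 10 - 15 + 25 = -6*c^3 - 72*c^2 - 210*c + x*(c^2 + 12*c + 35)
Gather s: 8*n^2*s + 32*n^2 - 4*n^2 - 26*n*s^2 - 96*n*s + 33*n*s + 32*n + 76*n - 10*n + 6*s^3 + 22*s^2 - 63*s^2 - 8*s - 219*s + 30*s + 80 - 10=28*n^2 + 98*n + 6*s^3 + s^2*(-26*n - 41) + s*(8*n^2 - 63*n - 197) + 70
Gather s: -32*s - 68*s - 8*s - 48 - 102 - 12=-108*s - 162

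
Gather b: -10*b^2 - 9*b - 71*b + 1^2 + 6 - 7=-10*b^2 - 80*b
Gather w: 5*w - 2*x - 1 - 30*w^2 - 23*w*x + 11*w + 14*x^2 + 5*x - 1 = -30*w^2 + w*(16 - 23*x) + 14*x^2 + 3*x - 2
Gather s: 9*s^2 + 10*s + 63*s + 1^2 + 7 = 9*s^2 + 73*s + 8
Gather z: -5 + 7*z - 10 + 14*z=21*z - 15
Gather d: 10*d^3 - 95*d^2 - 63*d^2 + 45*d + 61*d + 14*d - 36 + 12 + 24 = 10*d^3 - 158*d^2 + 120*d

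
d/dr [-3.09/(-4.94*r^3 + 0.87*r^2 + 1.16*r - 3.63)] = (-45.7938*r^2 + 5.3766*r + 3.5844)/(4.94*r^3 - 0.87*r^2 - 1.16*r + 3.63)^2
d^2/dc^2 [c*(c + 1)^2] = 6*c + 4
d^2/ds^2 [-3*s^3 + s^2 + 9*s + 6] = 2 - 18*s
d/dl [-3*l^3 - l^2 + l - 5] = -9*l^2 - 2*l + 1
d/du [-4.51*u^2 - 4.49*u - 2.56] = -9.02*u - 4.49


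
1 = 1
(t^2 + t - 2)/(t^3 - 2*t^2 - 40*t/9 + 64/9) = 9*(t - 1)/(9*t^2 - 36*t + 32)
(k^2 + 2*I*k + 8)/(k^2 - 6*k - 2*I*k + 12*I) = (k + 4*I)/(k - 6)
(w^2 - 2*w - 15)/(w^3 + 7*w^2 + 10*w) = (w^2 - 2*w - 15)/(w*(w^2 + 7*w + 10))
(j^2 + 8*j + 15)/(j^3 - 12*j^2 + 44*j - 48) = (j^2 + 8*j + 15)/(j^3 - 12*j^2 + 44*j - 48)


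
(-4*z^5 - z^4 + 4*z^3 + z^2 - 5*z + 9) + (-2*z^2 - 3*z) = -4*z^5 - z^4 + 4*z^3 - z^2 - 8*z + 9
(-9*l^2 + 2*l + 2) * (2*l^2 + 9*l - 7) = -18*l^4 - 77*l^3 + 85*l^2 + 4*l - 14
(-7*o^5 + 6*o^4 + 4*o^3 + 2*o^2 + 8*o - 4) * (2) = -14*o^5 + 12*o^4 + 8*o^3 + 4*o^2 + 16*o - 8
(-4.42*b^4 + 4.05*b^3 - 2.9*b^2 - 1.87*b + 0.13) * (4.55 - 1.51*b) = 6.6742*b^5 - 26.2265*b^4 + 22.8065*b^3 - 10.3713*b^2 - 8.7048*b + 0.5915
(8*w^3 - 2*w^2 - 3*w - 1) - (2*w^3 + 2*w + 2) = 6*w^3 - 2*w^2 - 5*w - 3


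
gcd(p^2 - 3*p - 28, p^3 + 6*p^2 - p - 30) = 1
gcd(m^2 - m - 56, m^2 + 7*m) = m + 7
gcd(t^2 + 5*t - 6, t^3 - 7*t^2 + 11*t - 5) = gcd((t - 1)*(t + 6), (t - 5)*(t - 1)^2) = t - 1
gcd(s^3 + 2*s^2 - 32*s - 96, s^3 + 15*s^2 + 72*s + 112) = s^2 + 8*s + 16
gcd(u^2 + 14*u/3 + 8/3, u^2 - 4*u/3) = 1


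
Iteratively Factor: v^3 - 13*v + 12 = (v + 4)*(v^2 - 4*v + 3) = (v - 1)*(v + 4)*(v - 3)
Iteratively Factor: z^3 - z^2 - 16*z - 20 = (z - 5)*(z^2 + 4*z + 4) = (z - 5)*(z + 2)*(z + 2)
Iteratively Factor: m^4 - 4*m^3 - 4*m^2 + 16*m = (m - 4)*(m^3 - 4*m) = (m - 4)*(m + 2)*(m^2 - 2*m) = m*(m - 4)*(m + 2)*(m - 2)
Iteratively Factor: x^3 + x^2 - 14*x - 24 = (x + 3)*(x^2 - 2*x - 8) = (x - 4)*(x + 3)*(x + 2)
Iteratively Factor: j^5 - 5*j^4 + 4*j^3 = (j)*(j^4 - 5*j^3 + 4*j^2) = j*(j - 1)*(j^3 - 4*j^2) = j^2*(j - 1)*(j^2 - 4*j) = j^2*(j - 4)*(j - 1)*(j)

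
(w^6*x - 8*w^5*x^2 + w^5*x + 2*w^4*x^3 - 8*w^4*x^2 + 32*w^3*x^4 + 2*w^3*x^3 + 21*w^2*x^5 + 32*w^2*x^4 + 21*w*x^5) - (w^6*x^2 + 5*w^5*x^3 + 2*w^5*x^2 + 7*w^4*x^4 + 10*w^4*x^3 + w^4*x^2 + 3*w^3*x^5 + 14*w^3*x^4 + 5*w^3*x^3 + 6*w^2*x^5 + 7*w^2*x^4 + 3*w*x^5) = -w^6*x^2 + w^6*x - 5*w^5*x^3 - 10*w^5*x^2 + w^5*x - 7*w^4*x^4 - 8*w^4*x^3 - 9*w^4*x^2 - 3*w^3*x^5 + 18*w^3*x^4 - 3*w^3*x^3 + 15*w^2*x^5 + 25*w^2*x^4 + 18*w*x^5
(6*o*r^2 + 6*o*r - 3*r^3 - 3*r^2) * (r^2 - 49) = 6*o*r^4 + 6*o*r^3 - 294*o*r^2 - 294*o*r - 3*r^5 - 3*r^4 + 147*r^3 + 147*r^2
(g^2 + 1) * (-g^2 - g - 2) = -g^4 - g^3 - 3*g^2 - g - 2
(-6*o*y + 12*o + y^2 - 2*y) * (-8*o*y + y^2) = 48*o^2*y^2 - 96*o^2*y - 14*o*y^3 + 28*o*y^2 + y^4 - 2*y^3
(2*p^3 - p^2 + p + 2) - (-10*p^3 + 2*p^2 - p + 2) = 12*p^3 - 3*p^2 + 2*p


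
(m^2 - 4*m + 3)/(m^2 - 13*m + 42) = (m^2 - 4*m + 3)/(m^2 - 13*m + 42)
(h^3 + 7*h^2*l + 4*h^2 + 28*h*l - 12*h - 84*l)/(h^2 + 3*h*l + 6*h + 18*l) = (h^2 + 7*h*l - 2*h - 14*l)/(h + 3*l)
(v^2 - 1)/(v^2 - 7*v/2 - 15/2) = 2*(1 - v^2)/(-2*v^2 + 7*v + 15)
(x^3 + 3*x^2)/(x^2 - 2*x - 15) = x^2/(x - 5)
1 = 1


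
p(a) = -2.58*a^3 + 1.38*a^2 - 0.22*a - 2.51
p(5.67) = -429.69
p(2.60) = -39.10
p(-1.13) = 3.22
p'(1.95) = -24.27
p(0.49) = -2.59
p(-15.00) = 9018.79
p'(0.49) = -0.73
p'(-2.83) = -70.02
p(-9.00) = 1992.07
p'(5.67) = -233.40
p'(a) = -7.74*a^2 + 2.76*a - 0.22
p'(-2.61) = -60.15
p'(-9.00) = -652.00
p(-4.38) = 241.72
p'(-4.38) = -160.80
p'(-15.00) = -1783.12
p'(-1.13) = -13.22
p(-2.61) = 53.34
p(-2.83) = 67.64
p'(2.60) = -45.37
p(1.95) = -16.82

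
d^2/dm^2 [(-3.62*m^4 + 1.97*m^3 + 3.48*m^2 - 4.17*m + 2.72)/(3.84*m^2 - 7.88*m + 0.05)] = (-106.758144*m^6 + 657.229824*m^5 - 1352.860608*m^4 + 354.341664*m^3 + 231.873552*m^2 - 488.996754*m + 333.480496)/(56.623104*m^6 - 348.585984*m^5 + 717.539328*m^4 - 498.381632*m^3 + 9.34296*m^2 - 0.0591*m + 0.000125)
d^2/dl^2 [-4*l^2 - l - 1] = -8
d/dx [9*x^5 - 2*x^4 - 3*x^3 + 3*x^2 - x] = 45*x^4 - 8*x^3 - 9*x^2 + 6*x - 1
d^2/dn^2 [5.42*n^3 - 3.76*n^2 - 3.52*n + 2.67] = 32.52*n - 7.52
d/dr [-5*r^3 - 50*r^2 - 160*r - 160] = -15*r^2 - 100*r - 160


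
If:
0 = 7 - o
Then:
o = 7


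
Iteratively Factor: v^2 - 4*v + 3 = (v - 3)*(v - 1)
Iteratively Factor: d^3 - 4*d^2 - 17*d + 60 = (d - 3)*(d^2 - d - 20) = (d - 3)*(d + 4)*(d - 5)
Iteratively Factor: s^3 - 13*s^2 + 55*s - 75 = (s - 3)*(s^2 - 10*s + 25) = (s - 5)*(s - 3)*(s - 5)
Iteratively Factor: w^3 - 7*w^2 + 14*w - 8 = (w - 1)*(w^2 - 6*w + 8) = (w - 4)*(w - 1)*(w - 2)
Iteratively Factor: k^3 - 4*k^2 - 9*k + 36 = (k + 3)*(k^2 - 7*k + 12) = (k - 3)*(k + 3)*(k - 4)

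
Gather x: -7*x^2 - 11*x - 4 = -7*x^2 - 11*x - 4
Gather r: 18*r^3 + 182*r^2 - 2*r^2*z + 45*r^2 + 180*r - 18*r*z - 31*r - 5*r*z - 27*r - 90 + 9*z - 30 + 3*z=18*r^3 + r^2*(227 - 2*z) + r*(122 - 23*z) + 12*z - 120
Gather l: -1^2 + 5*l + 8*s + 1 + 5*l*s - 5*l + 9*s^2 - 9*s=5*l*s + 9*s^2 - s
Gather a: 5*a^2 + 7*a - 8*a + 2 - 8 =5*a^2 - a - 6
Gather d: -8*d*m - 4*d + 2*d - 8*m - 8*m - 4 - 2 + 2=d*(-8*m - 2) - 16*m - 4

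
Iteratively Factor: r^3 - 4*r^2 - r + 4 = (r + 1)*(r^2 - 5*r + 4) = (r - 1)*(r + 1)*(r - 4)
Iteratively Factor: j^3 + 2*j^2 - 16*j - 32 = (j - 4)*(j^2 + 6*j + 8) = (j - 4)*(j + 2)*(j + 4)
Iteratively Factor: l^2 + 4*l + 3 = (l + 1)*(l + 3)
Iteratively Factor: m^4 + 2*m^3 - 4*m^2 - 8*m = (m + 2)*(m^3 - 4*m) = (m + 2)^2*(m^2 - 2*m) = m*(m + 2)^2*(m - 2)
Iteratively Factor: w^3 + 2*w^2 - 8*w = (w + 4)*(w^2 - 2*w) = w*(w + 4)*(w - 2)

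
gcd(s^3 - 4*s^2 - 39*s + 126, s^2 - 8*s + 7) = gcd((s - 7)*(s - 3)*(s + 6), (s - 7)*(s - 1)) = s - 7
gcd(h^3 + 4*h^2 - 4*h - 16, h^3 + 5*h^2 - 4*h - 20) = h^2 - 4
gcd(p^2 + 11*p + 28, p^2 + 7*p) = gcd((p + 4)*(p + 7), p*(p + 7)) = p + 7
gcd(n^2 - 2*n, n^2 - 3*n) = n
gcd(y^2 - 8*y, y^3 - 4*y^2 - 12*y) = y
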